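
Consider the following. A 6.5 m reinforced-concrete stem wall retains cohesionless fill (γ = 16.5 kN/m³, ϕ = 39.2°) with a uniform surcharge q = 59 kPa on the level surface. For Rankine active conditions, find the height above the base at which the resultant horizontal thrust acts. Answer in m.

K_a = 0.2255.
Triangular part P₁ = ½K_aγH² = 78.59 at H/3 = 2.167 m; rectangular part P₂ = K_a q H = 86.47 at H/2 = 3.250 m.
ȳ = (P₁·2.167 + P₂·3.250)/(P₁+P₂) = 2.734 m.

2.73 m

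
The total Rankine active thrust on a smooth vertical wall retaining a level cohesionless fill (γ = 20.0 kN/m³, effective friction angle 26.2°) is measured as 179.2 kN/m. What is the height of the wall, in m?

K_a = 0.3874. P_a = ½ K_a γ H² ⇒ H = √(2P_a/(K_a γ)).
H = √(2×179.2/(0.3874×20.0)) = 6.801 m.

6.80 m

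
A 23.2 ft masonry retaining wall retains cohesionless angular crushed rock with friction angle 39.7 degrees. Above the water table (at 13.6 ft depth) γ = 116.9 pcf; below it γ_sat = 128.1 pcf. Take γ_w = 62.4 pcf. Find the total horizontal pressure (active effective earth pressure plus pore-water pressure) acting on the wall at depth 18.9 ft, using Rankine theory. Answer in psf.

758 psf

K_a = (1 − sin φ)/(1 + sin φ) = 0.2204.
γ' = 128.1 − 62.4 = 65.70 pcf.
Effective vertical stress at 18.9 ft: σ'_v = 116.9×13.6 + 65.70×5.30 = 1938 psf.
σ'_h = K_a σ'_v = 0.2204 × 1938 = 427.2 psf; u = γ_w × 5.30 = 330.7 psf.
Total σ_h = 427.2 + 330.7 = 757.9 psf.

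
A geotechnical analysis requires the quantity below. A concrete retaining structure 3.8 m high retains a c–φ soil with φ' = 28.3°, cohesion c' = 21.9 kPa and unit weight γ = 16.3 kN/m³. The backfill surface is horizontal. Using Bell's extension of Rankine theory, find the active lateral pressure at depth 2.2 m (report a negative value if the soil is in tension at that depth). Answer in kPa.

-13.4 kPa

K_a = (1 − sin φ)/(1 + sin φ) = 0.3568.
σ_a = K_a γ z − 2c√K_a = 0.3568×16.3×2.2 − 2×21.9×0.5973 = -13.37 kPa.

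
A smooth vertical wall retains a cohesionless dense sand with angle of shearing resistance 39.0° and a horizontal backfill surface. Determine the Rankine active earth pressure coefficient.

0.228

K_a = tan²(45° − φ/2) = tan²(25.50°) = 0.2275.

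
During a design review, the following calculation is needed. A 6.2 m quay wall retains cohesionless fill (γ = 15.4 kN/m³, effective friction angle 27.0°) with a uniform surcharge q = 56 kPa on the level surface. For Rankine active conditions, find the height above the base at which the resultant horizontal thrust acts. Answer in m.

K_a = 0.3755.
Triangular part P₁ = ½K_aγH² = 111.2 at H/3 = 2.067 m; rectangular part P₂ = K_a q H = 130.4 at H/2 = 3.100 m.
ȳ = (P₁·2.067 + P₂·3.100)/(P₁+P₂) = 2.624 m.

2.62 m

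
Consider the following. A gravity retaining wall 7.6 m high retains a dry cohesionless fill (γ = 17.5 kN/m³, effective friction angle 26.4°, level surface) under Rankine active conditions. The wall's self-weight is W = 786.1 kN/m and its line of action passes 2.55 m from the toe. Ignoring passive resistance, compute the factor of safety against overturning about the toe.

4.07

K_a = tan²(45° − 26.4°/2) = 0.3844.
P_a = ½K_aγH² = 0.5×0.3844×17.5×7.6² = 194.3 kN/m, acting at H/3 = 2.533 m above the base.
Overturning moment M_o = P_a × H/3 = 194.3 × 2.533 = 492.2.
Resisting moment M_r = W × 2.55 = 786.1 × 2.55 = 2005.
FS_overturning = M_r/M_o = 2005/492.2 = 4.073.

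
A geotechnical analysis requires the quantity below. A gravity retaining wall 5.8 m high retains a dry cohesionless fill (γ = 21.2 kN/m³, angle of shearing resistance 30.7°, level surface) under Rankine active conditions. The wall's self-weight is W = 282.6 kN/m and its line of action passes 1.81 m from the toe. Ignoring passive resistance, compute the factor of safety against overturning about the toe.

2.29

K_a = tan²(45° − 30.7°/2) = 0.3240.
P_a = ½K_aγH² = 0.5×0.3240×21.2×5.8² = 115.5 kN/m, acting at H/3 = 1.933 m above the base.
Overturning moment M_o = P_a × H/3 = 115.5 × 1.933 = 223.4.
Resisting moment M_r = W × 1.81 = 282.6 × 1.81 = 511.5.
FS_overturning = M_r/M_o = 511.5/223.4 = 2.290.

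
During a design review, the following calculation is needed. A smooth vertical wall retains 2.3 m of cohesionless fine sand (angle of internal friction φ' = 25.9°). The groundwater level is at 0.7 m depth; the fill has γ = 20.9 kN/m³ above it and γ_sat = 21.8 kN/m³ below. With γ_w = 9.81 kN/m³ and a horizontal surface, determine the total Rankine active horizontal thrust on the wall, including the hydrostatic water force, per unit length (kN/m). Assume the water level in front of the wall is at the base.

29.8 kN/m

K_a = tan²(45° − φ/2) = 0.3920.
γ' = 21.8 − 9.81 = 11.99 kN/m³. Depth below WT = 1.6 m.
σ'_h at WT = K_a γ d_w = 5.735 kPa; at base = 5.735 + K_a γ' × 1.6 = 13.25 kPa.
P₁ (0–0.7 m) = ½×5.735×0.7 = 2.007. P₂ (0.7–2.3 m) = ½(5.735+13.25)×1.6 = 15.19.
P_w = ½ γ_w h₂² = 0.5×9.81×1.6² = 12.56. Total = 2.007+15.19+12.56 = 29.76 kN/m.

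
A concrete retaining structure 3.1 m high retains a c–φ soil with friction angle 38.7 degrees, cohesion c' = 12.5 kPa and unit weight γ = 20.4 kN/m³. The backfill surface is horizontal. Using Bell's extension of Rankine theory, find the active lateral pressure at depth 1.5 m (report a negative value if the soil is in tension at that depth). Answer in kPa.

K_a = (1 − sin φ)/(1 + sin φ) = 0.2306.
σ_a = K_a γ z − 2c√K_a = 0.2306×20.4×1.5 − 2×12.5×0.4802 = -4.949 kPa.

-4.95 kPa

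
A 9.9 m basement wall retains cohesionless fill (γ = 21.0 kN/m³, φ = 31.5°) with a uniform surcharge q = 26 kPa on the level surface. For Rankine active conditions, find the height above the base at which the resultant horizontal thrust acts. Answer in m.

K_a = 0.3136.
Triangular part P₁ = ½K_aγH² = 322.8 at H/3 = 3.300 m; rectangular part P₂ = K_a q H = 80.73 at H/2 = 4.950 m.
ȳ = (P₁·3.300 + P₂·4.950)/(P₁+P₂) = 3.630 m.

3.63 m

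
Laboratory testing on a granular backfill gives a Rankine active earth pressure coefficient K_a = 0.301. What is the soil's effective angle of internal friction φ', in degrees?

K_a = tan²(45° − φ/2) ⇒ 45° − φ/2 = arctan(√0.301) = 28.75°.
φ = 2(45° − 28.75°) = 32.50°.

32.5°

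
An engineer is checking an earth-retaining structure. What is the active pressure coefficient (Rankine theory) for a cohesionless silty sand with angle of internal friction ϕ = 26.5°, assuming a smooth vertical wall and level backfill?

0.383

K_a = tan²(45° − φ/2) = tan²(31.75°) = 0.3829.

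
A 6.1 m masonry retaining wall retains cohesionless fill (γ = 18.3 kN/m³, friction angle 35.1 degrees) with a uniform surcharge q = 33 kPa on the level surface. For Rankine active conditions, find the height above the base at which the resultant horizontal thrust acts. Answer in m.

2.41 m

K_a = 0.2698.
Triangular part P₁ = ½K_aγH² = 91.87 at H/3 = 2.033 m; rectangular part P₂ = K_a q H = 54.32 at H/2 = 3.050 m.
ȳ = (P₁·2.033 + P₂·3.050)/(P₁+P₂) = 2.411 m.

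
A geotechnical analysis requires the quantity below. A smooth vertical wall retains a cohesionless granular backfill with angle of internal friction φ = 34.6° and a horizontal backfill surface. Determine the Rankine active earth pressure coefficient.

0.276

K_a = tan²(45° − φ/2) = tan²(27.70°) = 0.2756.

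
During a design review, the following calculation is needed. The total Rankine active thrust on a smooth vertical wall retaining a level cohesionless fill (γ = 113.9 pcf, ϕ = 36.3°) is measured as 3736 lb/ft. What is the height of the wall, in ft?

16.0 ft

K_a = 0.2563. P_a = ½ K_a γ H² ⇒ H = √(2P_a/(K_a γ)).
H = √(2×3736/(0.2563×113.9)) = 16.00 ft.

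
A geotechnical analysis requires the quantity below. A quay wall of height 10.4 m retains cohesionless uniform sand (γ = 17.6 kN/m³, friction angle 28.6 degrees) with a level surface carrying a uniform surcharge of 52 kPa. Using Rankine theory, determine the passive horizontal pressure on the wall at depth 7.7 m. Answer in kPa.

K_p = (1 + sin φ)/(1 − sin φ) = 2.837.
σ_v = γz + q = 17.6 × 7.7 + 52 = 187.5 kPa.
σ_h = K_p σ_v = 2.837 × 187.5 = 531.9 kPa.

532 kPa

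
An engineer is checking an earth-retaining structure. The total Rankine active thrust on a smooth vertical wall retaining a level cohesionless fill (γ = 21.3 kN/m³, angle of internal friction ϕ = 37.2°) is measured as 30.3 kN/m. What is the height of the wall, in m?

3.40 m

K_a = 0.2464. P_a = ½ K_a γ H² ⇒ H = √(2P_a/(K_a γ)).
H = √(2×30.3/(0.2464×21.3)) = 3.398 m.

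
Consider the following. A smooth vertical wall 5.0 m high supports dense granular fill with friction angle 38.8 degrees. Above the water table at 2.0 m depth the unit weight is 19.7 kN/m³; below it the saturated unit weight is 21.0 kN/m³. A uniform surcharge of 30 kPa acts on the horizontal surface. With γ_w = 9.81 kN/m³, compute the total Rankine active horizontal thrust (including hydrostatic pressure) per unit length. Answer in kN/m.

126 kN/m

K_a = tan²(45° − φ/2) = 0.2296.
γ' = 21.0 − 9.81 = 11.19 kN/m³. h₂ = H − d_w = 3.0 m.
σ'_h: at surface K_a·q = 6.887; at WT K_a(q+γd_w) = 15.93; at base K_a(q+γd_w+γ'h₂) = 23.64 kPa.
P₁ = ½(6.887+15.93)×2.0 = 22.82; P₂ = ½(15.93+23.64)×3.0 = 59.35; P_w = ½γ_w h₂² = 44.14.
Total = 22.82+59.35+44.14 = 126.3 kN/m.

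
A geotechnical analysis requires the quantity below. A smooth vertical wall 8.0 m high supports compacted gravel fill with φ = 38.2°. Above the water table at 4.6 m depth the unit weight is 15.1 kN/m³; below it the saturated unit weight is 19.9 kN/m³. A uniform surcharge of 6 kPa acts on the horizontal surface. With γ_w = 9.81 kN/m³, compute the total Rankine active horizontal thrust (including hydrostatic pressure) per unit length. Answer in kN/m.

175 kN/m

K_a = tan²(45° − φ/2) = 0.2358.
γ' = 19.9 − 9.81 = 10.09 kN/m³. h₂ = H − d_w = 3.4 m.
σ'_h: at surface K_a·q = 1.415; at WT K_a(q+γd_w) = 17.79; at base K_a(q+γd_w+γ'h₂) = 25.88 kPa.
P₁ = ½(1.415+17.79)×4.6 = 44.18; P₂ = ½(17.79+25.88)×3.4 = 74.24; P_w = ½γ_w h₂² = 56.70.
Total = 44.18+74.24+56.70 = 175.1 kN/m.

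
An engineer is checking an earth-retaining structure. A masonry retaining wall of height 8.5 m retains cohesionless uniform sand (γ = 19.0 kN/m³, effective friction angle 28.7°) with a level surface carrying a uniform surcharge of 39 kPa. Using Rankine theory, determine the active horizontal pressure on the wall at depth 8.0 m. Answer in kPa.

67.1 kPa

K_a = (1 − sin φ)/(1 + sin φ) = 0.3511.
σ_v = γz + q = 19.0 × 8.0 + 39 = 191.0 kPa.
σ_h = K_a σ_v = 0.3511 × 191.0 = 67.07 kPa.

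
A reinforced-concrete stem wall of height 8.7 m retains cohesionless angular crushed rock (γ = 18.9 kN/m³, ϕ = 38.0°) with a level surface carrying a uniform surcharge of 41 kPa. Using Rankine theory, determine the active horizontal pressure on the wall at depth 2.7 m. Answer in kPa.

21.9 kPa

K_a = (1 − sin φ)/(1 + sin φ) = 0.2379.
σ_v = γz + q = 18.9 × 2.7 + 41 = 92.03 kPa.
σ_h = K_a σ_v = 0.2379 × 92.03 = 21.89 kPa.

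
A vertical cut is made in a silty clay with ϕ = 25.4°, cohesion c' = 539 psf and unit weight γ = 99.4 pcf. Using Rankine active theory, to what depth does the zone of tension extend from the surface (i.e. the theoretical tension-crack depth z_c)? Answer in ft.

17.2 ft

K_a = tan²(45° − 25.4°/2) = 0.3996; √K_a = 0.6322.
The active pressure is zero where K_a γ z = 2c√K_a, so z_c = 2c/(γ√K_a) = 2×539/(99.4×0.6322) = 17.16 ft.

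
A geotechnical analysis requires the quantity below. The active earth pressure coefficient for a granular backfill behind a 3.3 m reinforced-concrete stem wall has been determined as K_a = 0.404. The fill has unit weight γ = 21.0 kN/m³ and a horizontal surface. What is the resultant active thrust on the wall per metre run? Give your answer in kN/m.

P = ½ K_a γ H² = 0.5 × 0.404 × 21.0 × 3.3² = 46.20 kN/m.

46.2 kN/m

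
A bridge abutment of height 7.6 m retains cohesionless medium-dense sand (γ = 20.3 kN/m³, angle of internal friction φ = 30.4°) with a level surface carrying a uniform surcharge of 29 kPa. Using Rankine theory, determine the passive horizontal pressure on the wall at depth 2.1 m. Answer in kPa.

218 kPa

K_p = (1 + sin φ)/(1 − sin φ) = 3.049.
σ_v = γz + q = 20.3 × 2.1 + 29 = 71.63 kPa.
σ_h = K_p σ_v = 3.049 × 71.63 = 218.4 kPa.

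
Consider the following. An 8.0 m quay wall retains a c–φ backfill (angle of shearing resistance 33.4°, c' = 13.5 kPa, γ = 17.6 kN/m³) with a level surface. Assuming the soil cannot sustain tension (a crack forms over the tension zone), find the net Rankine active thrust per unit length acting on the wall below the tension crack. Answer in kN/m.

K_a = 0.2899; √K_a = 0.5384.
Tension-crack depth z_c = 2c/(γ√K_a) = 2×13.5/(17.6×0.5384) = 2.849 m.
σ_a at base = K_a γ H − 2c√K_a = 0.2899×17.6×8.0 − 2×13.5×0.5384 = 26.28 kPa.
P_a = ½ × 26.28 × (H − z_c) = 0.5×26.28×5.151 = 67.69 kN/m.

67.7 kN/m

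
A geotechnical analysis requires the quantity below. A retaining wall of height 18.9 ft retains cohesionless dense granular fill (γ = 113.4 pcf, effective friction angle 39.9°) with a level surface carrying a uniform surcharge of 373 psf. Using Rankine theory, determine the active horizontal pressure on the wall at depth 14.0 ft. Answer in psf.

K_a = (1 − sin φ)/(1 + sin φ) = 0.2184.
σ_v = γz + q = 113.4 × 14.0 + 373 = 1961 psf.
σ_h = K_a σ_v = 0.2184 × 1961 = 428.3 psf.

428 psf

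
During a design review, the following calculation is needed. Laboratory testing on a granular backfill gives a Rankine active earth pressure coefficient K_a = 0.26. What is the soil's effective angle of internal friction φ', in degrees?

K_a = tan²(45° − φ/2) ⇒ 45° − φ/2 = arctan(√0.26) = 27.02°.
φ = 2(45° − 27.02°) = 35.97°.

36.0°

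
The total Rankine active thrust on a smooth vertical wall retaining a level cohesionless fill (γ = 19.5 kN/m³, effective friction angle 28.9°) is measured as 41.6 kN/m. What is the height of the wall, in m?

K_a = 0.3484. P_a = ½ K_a γ H² ⇒ H = √(2P_a/(K_a γ)).
H = √(2×41.6/(0.3484×19.5)) = 3.500 m.

3.50 m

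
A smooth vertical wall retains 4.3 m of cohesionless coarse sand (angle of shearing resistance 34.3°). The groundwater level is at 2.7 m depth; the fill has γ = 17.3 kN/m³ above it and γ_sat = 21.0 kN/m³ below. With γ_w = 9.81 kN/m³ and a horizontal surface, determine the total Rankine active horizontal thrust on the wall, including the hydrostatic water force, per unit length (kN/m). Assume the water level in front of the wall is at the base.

55.0 kN/m

K_a = tan²(45° − φ/2) = 0.2792.
γ' = 21.0 − 9.81 = 11.19 kN/m³. Depth below WT = 1.6 m.
σ'_h at WT = K_a γ d_w = 13.04 kPa; at base = 13.04 + K_a γ' × 1.6 = 18.04 kPa.
P₁ (0–2.7 m) = ½×13.04×2.7 = 17.60. P₂ (2.7–4.3 m) = ½(13.04+18.04)×1.6 = 24.86.
P_w = ½ γ_w h₂² = 0.5×9.81×1.6² = 12.56. Total = 17.60+24.86+12.56 = 55.02 kN/m.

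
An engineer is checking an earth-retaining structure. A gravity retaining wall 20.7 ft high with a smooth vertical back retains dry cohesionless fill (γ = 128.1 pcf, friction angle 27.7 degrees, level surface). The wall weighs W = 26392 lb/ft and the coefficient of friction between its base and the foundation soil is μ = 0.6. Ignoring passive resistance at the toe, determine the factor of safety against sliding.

1.58

K_a = tan²(45° − 27.7°/2) = 0.3653.
P_a = ½K_aγH² = 0.5×0.3653×128.1×20.7² = 10030 lb/ft, acting at H/3 = 6.900 ft above the base.
FS_sliding = μW / P_a = 0.6×26392 / 10030 = 1.579.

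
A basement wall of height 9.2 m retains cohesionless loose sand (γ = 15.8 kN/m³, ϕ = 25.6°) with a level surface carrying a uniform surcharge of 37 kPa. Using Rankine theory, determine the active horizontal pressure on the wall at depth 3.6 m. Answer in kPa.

37.2 kPa

K_a = (1 − sin φ)/(1 + sin φ) = 0.3966.
σ_v = γz + q = 15.8 × 3.6 + 37 = 93.88 kPa.
σ_h = K_a σ_v = 0.3966 × 93.88 = 37.23 kPa.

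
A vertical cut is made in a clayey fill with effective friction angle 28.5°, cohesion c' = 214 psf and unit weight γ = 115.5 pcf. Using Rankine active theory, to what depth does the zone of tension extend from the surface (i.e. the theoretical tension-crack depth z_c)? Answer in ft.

K_a = tan²(45° − 28.5°/2) = 0.3540; √K_a = 0.5949.
The active pressure is zero where K_a γ z = 2c√K_a, so z_c = 2c/(γ√K_a) = 2×214/(115.5×0.5949) = 6.229 ft.

6.23 ft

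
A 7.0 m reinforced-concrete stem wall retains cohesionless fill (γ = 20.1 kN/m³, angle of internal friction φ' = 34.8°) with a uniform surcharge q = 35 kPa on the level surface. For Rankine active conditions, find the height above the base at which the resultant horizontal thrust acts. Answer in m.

2.72 m

K_a = 0.2733.
Triangular part P₁ = ½K_aγH² = 134.6 at H/3 = 2.333 m; rectangular part P₂ = K_a q H = 66.96 at H/2 = 3.500 m.
ȳ = (P₁·2.333 + P₂·3.500)/(P₁+P₂) = 2.721 m.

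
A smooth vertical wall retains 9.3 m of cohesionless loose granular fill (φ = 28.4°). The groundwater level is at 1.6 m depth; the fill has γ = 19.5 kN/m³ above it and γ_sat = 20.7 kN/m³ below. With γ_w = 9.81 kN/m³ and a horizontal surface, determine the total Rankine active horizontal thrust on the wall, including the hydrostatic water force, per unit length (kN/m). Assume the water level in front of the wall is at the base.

500 kN/m

K_a = tan²(45° − φ/2) = 0.3554.
γ' = 20.7 − 9.81 = 10.89 kN/m³. Depth below WT = 7.7 m.
σ'_h at WT = K_a γ d_w = 11.09 kPa; at base = 11.09 + K_a γ' × 7.7 = 40.89 kPa.
P₁ (0–1.6 m) = ½×11.09×1.6 = 8.870. P₂ (1.6–9.3 m) = ½(11.09+40.89)×7.7 = 200.1.
P_w = ½ γ_w h₂² = 0.5×9.81×7.7² = 290.8. Total = 8.870+200.1+290.8 = 499.8 kN/m.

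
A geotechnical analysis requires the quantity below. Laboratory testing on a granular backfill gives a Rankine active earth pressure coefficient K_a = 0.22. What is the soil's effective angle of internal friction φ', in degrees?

39.7°

K_a = tan²(45° − φ/2) ⇒ 45° − φ/2 = arctan(√0.22) = 25.13°.
φ = 2(45° − 25.13°) = 39.74°.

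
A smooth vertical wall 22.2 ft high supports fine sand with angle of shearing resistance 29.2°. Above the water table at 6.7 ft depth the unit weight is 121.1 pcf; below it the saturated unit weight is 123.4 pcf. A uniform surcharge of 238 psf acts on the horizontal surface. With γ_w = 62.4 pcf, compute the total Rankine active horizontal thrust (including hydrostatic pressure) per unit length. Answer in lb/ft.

K_a = tan²(45° − φ/2) = 0.3442.
γ' = 123.4 − 62.4 = 61.00 pcf. h₂ = H − d_w = 15.5 ft.
σ'_h: at surface K_a·q = 81.92; at WT K_a(q+γd_w) = 361.2; at base K_a(q+γd_w+γ'h₂) = 686.7 psf.
P₁ = ½(81.92+361.2)×6.7 = 1484; P₂ = ½(361.2+686.7)×15.5 = 8121; P_w = ½γ_w h₂² = 7496.
Total = 1484+8121+7496 = 17100 lb/ft.

17100 lb/ft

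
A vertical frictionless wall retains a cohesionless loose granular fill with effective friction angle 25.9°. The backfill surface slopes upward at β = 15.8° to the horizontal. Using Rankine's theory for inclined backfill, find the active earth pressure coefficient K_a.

0.458

K_a = cos β · (cos β − √(cos²β − cos²φ)) / (cos β + √(cos²β − cos²φ)).
cos β = 0.9622, cos φ = 0.8996, √(cos²β − cos²φ) = 0.3416.
K_a = 0.9622 × (0.9622 − 0.3416)/(0.9622 + 0.3416) = 0.4581.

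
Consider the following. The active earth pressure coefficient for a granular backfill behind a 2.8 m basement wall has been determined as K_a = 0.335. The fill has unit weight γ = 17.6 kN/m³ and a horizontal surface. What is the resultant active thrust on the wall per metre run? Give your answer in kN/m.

23.1 kN/m

P = ½ K_a γ H² = 0.5 × 0.335 × 17.6 × 2.8² = 23.11 kN/m.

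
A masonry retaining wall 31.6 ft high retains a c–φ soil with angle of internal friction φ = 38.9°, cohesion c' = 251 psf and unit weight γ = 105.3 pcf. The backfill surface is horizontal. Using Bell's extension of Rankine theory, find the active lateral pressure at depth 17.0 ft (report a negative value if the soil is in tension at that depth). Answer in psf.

169 psf

K_a = (1 − sin φ)/(1 + sin φ) = 0.2285.
σ_a = K_a γ z − 2c√K_a = 0.2285×105.3×17.0 − 2×251×0.4780 = 169.1 psf.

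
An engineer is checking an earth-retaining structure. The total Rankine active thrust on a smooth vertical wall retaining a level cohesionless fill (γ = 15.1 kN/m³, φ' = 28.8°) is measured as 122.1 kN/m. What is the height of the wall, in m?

K_a = 0.3498. P_a = ½ K_a γ H² ⇒ H = √(2P_a/(K_a γ)).
H = √(2×122.1/(0.3498×15.1)) = 6.800 m.

6.80 m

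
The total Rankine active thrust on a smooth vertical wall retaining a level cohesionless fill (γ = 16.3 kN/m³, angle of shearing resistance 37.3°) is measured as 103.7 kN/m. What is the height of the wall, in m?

K_a = 0.2453. P_a = ½ K_a γ H² ⇒ H = √(2P_a/(K_a γ)).
H = √(2×103.7/(0.2453×16.3)) = 7.202 m.

7.20 m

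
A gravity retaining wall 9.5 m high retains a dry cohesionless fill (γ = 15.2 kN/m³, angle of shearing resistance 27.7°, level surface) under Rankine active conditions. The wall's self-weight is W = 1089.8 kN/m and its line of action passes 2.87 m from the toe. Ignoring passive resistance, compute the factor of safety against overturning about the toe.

3.94

K_a = tan²(45° − 27.7°/2) = 0.3653.
P_a = ½K_aγH² = 0.5×0.3653×15.2×9.5² = 250.6 kN/m, acting at H/3 = 3.167 m above the base.
Overturning moment M_o = P_a × H/3 = 250.6 × 3.167 = 793.5.
Resisting moment M_r = W × 2.87 = 1089.8 × 2.87 = 3128.
FS_overturning = M_r/M_o = 3128/793.5 = 3.942.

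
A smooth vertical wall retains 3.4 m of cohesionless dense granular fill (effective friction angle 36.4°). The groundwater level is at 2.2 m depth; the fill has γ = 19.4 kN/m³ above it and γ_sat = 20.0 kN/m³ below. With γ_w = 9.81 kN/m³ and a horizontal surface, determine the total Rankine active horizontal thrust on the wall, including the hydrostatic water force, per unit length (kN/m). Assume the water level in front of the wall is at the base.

K_a = tan²(45° − φ/2) = 0.2552.
γ' = 20.0 − 9.81 = 10.19 kN/m³. Depth below WT = 1.2 m.
σ'_h at WT = K_a γ d_w = 10.89 kPa; at base = 10.89 + K_a γ' × 1.2 = 14.01 kPa.
P₁ (0–2.2 m) = ½×10.89×2.2 = 11.98. P₂ (2.2–3.4 m) = ½(10.89+14.01)×1.2 = 14.94.
P_w = ½ γ_w h₂² = 0.5×9.81×1.2² = 7.063. Total = 11.98+14.94+7.063 = 33.98 kN/m.

34.0 kN/m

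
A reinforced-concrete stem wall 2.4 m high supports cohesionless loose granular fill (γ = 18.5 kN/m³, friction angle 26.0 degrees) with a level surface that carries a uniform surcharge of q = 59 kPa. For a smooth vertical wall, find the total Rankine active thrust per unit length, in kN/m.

76.1 kN/m

K_a = tan²(45° − φ/2) = 0.3905.
Soil triangle: ½ K_a γ H² = 0.5×0.3905×18.5×2.4² = 20.80 kN/m.
Surcharge rectangle: K_a q H = 0.3905×59×2.4 = 55.29 kN/m.
Total = 20.80 + 55.29 = 76.09 kN/m.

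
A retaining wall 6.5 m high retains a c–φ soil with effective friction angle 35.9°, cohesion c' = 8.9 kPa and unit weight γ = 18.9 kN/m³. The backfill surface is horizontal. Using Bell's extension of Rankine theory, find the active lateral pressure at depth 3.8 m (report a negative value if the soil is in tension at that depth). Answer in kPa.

K_a = (1 − sin φ)/(1 + sin φ) = 0.2607.
σ_a = K_a γ z − 2c√K_a = 0.2607×18.9×3.8 − 2×8.9×0.5106 = 9.637 kPa.

9.64 kPa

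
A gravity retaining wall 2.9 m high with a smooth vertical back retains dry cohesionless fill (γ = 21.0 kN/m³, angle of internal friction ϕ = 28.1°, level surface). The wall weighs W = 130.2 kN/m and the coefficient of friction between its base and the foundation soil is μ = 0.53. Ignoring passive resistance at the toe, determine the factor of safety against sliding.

K_a = tan²(45° − 28.1°/2) = 0.3596.
P_a = ½K_aγH² = 0.5×0.3596×21.0×2.9² = 31.76 kN/m, acting at H/3 = 0.9667 m above the base.
FS_sliding = μW / P_a = 0.53×130.2 / 31.76 = 2.173.

2.17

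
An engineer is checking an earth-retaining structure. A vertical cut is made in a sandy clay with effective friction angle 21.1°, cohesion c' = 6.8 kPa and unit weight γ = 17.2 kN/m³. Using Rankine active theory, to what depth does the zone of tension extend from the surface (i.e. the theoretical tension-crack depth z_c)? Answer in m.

1.15 m

K_a = tan²(45° − 21.1°/2) = 0.4706; √K_a = 0.6860.
The active pressure is zero where K_a γ z = 2c√K_a, so z_c = 2c/(γ√K_a) = 2×6.8/(17.2×0.6860) = 1.153 m.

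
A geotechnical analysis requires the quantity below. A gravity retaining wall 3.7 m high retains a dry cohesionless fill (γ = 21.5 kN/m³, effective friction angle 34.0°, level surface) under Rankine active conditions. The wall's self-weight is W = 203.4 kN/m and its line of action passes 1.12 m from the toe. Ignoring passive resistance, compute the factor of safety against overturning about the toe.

K_a = tan²(45° − 34.0°/2) = 0.2827.
P_a = ½K_aγH² = 0.5×0.2827×21.5×3.7² = 41.61 kN/m, acting at H/3 = 1.233 m above the base.
Overturning moment M_o = P_a × H/3 = 41.61 × 1.233 = 51.31.
Resisting moment M_r = W × 1.12 = 203.4 × 1.12 = 227.8.
FS_overturning = M_r/M_o = 227.8/51.31 = 4.439.

4.44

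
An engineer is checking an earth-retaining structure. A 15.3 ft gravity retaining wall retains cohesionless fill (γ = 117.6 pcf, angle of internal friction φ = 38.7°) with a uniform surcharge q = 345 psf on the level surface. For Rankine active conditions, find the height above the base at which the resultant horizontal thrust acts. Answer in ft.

K_a = 0.2306.
Triangular part P₁ = ½K_aγH² = 3174 at H/3 = 5.100 ft; rectangular part P₂ = K_a q H = 1217 at H/2 = 7.650 ft.
ȳ = (P₁·5.100 + P₂·7.650)/(P₁+P₂) = 5.807 ft.

5.81 ft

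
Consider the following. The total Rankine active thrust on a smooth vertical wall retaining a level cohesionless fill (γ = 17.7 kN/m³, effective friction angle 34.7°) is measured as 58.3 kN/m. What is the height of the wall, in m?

K_a = 0.2745. P_a = ½ K_a γ H² ⇒ H = √(2P_a/(K_a γ)).
H = √(2×58.3/(0.2745×17.7)) = 4.899 m.

4.90 m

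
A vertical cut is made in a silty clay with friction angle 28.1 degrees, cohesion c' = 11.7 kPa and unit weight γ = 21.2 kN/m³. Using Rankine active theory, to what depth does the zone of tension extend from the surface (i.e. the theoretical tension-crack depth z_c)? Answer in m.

1.84 m

K_a = tan²(45° − 28.1°/2) = 0.3596; √K_a = 0.5997.
The active pressure is zero where K_a γ z = 2c√K_a, so z_c = 2c/(γ√K_a) = 2×11.7/(21.2×0.5997) = 1.841 m.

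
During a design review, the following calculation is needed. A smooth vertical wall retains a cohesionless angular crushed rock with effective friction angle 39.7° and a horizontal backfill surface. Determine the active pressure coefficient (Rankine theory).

0.220

K_a = tan²(45° − φ/2) = tan²(25.15°) = 0.2204.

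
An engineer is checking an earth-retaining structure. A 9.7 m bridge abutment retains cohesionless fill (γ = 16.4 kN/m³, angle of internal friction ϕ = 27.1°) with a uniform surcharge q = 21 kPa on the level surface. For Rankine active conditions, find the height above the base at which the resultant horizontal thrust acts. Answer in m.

K_a = 0.3741.
Triangular part P₁ = ½K_aγH² = 288.6 at H/3 = 3.233 m; rectangular part P₂ = K_a q H = 76.20 at H/2 = 4.850 m.
ȳ = (P₁·3.233 + P₂·4.850)/(P₁+P₂) = 3.571 m.

3.57 m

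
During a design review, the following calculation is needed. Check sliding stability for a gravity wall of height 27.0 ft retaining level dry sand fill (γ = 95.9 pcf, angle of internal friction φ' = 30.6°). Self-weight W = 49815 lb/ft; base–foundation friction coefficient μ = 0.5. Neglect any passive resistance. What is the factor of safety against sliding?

2.19

K_a = tan²(45° − 30.6°/2) = 0.3253.
P_a = ½K_aγH² = 0.5×0.3253×95.9×27.0² = 11370 lb/ft, acting at H/3 = 9.000 ft above the base.
FS_sliding = μW / P_a = 0.5×49815 / 11370 = 2.190.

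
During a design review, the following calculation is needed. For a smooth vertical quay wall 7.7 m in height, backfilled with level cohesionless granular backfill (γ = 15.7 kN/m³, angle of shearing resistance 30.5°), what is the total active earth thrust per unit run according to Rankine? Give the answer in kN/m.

K_a = tan²(45° − φ/2) = 0.3267.
P_a = ½ K_a γ H² = 0.5 × 0.3267 × 15.7 × 7.7² = 152.0 kN/m.

152 kN/m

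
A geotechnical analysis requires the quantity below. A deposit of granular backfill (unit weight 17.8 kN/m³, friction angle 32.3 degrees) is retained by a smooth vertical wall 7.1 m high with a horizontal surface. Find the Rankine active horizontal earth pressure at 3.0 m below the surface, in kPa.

16.2 kPa

K_a = (1 − sin φ)/(1 + sin φ) = 0.3035.
σ_h = K_a γ z = 0.3035 × 17.8 × 3.0 = 16.21 kPa.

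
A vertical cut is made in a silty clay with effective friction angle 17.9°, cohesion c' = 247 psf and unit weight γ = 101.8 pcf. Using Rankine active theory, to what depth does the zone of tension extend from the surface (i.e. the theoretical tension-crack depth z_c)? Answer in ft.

K_a = tan²(45° − 17.9°/2) = 0.5298; √K_a = 0.7279.
The active pressure is zero where K_a γ z = 2c√K_a, so z_c = 2c/(γ√K_a) = 2×247/(101.8×0.7279) = 6.667 ft.

6.67 ft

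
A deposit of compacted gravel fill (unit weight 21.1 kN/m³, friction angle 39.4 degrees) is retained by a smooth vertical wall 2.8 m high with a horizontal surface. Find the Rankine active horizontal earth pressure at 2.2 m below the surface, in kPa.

10.4 kPa

K_a = (1 − sin φ)/(1 + sin φ) = 0.2234.
σ_h = K_a γ z = 0.2234 × 21.1 × 2.2 = 10.37 kPa.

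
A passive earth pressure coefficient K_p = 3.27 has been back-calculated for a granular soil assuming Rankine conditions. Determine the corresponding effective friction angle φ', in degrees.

32.1°

K_p = (1+sin φ)/(1−sin φ) ⇒ sin φ = (K_p − 1)/(K_p + 1) = 0.5316.
φ = arcsin(0.5316) = 32.11°.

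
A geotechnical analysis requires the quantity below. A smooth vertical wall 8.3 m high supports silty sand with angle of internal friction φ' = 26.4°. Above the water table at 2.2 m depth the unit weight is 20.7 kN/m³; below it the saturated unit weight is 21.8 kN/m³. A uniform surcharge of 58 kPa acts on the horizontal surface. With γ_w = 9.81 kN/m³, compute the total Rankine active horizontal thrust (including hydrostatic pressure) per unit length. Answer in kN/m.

K_a = tan²(45° − φ/2) = 0.3844.
γ' = 21.8 − 9.81 = 11.99 kN/m³. h₂ = H − d_w = 6.1 m.
σ'_h: at surface K_a·q = 22.30; at WT K_a(q+γd_w) = 39.80; at base K_a(q+γd_w+γ'h₂) = 67.92 kPa.
P₁ = ½(22.30+39.80)×2.2 = 68.31; P₂ = ½(39.80+67.92)×6.1 = 328.6; P_w = ½γ_w h₂² = 182.5.
Total = 68.31+328.6+182.5 = 579.4 kN/m.

579 kN/m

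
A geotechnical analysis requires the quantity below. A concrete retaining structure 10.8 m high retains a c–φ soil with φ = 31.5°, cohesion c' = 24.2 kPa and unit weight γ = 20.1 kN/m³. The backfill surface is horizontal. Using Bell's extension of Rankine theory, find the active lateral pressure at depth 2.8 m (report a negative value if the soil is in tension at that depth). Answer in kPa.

K_a = (1 − sin φ)/(1 + sin φ) = 0.3136.
σ_a = K_a γ z − 2c√K_a = 0.3136×20.1×2.8 − 2×24.2×0.5600 = -9.454 kPa.

-9.45 kPa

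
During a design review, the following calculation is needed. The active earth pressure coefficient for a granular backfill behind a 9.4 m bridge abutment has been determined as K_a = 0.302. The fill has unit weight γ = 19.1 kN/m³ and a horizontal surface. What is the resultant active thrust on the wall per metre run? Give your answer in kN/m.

255 kN/m

P = ½ K_a γ H² = 0.5 × 0.302 × 19.1 × 9.4² = 254.8 kN/m.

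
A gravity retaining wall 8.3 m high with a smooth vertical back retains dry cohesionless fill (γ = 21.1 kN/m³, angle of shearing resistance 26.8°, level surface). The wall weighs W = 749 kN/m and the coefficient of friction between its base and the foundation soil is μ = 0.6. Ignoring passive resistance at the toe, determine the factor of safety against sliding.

1.63

K_a = tan²(45° − 26.8°/2) = 0.3785.
P_a = ½K_aγH² = 0.5×0.3785×21.1×8.3² = 275.1 kN/m, acting at H/3 = 2.767 m above the base.
FS_sliding = μW / P_a = 0.6×749 / 275.1 = 1.634.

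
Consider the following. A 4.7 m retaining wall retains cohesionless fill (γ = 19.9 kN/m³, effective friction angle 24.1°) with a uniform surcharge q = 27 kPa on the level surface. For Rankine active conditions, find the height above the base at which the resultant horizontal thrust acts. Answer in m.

K_a = 0.4201.
Triangular part P₁ = ½K_aγH² = 92.34 at H/3 = 1.567 m; rectangular part P₂ = K_a q H = 53.31 at H/2 = 2.350 m.
ȳ = (P₁·1.567 + P₂·2.350)/(P₁+P₂) = 1.853 m.

1.85 m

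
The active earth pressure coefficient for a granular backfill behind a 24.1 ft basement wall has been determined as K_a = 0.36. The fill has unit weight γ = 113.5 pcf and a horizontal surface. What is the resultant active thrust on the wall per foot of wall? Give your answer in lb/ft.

P = ½ K_a γ H² = 0.5 × 0.36 × 113.5 × 24.1² = 11870 lb/ft.

11900 lb/ft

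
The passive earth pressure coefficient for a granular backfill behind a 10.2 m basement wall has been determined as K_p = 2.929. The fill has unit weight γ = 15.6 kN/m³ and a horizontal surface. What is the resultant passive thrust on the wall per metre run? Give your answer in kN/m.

P = ½ K_p γ H² = 0.5 × 2.929 × 15.6 × 10.2² = 2377 kN/m.

2380 kN/m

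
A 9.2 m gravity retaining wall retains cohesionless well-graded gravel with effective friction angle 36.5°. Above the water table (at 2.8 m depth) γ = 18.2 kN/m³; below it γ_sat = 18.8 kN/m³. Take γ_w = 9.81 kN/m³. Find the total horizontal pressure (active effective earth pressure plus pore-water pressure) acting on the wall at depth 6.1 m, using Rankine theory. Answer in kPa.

52.9 kPa

K_a = (1 − sin φ)/(1 + sin φ) = 0.2541.
γ' = 18.8 − 9.81 = 8.990 kN/m³.
Effective vertical stress at 6.1 m: σ'_v = 18.2×2.8 + 8.990×3.30 = 80.63 kPa.
σ'_h = K_a σ'_v = 0.2541 × 80.63 = 20.48 kPa; u = γ_w × 3.30 = 32.37 kPa.
Total σ_h = 20.48 + 32.37 = 52.86 kPa.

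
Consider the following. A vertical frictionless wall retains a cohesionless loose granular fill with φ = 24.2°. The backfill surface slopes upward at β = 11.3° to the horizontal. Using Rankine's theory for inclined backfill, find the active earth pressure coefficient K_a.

K_a = cos β · (cos β − √(cos²β − cos²φ)) / (cos β + √(cos²β − cos²φ)).
cos β = 0.9806, cos φ = 0.9121, √(cos²β − cos²φ) = 0.3601.
K_a = 0.9806 × (0.9806 − 0.3601)/(0.9806 + 0.3601) = 0.4539.

0.454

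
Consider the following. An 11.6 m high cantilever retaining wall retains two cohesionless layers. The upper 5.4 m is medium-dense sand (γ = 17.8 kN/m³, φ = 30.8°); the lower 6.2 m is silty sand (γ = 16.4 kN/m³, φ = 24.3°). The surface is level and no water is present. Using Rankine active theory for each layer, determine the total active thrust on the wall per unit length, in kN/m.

464 kN/m

K_a1 = tan²(45°−30.8°/2) = 0.3227; K_a2 = tan²(45°−24.3°/2) = 0.4169.
Layer 1: σ at base = K_a1 γ₁ h₁ = 31.02 kPa; P₁ = ½×31.02×5.4 = 83.75.
Layer 2: σ_v at top = γ₁h₁ = 96.12; σ_h top = K_a2×96.12 = 40.07; σ_h base = K_a2×(96.12+16.4×6.2) = 82.47.
P₂ = ½(40.07+82.47)×6.2 = 379.9. Total P_a = 83.75+379.9 = 463.6 kN/m.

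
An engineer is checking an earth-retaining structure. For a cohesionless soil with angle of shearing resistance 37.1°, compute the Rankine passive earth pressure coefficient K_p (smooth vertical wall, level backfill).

K_p = (1 + sin φ)/(1 − sin φ) = tan²(45° + 37.1°/2) = 4.040.

4.04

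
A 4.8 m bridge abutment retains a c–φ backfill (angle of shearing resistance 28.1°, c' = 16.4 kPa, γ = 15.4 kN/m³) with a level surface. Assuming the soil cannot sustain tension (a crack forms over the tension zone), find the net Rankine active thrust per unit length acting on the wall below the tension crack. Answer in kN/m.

K_a = 0.3596; √K_a = 0.5997.
Tension-crack depth z_c = 2c/(γ√K_a) = 2×16.4/(15.4×0.5997) = 3.552 m.
σ_a at base = K_a γ H − 2c√K_a = 0.3596×15.4×4.8 − 2×16.4×0.5997 = 6.913 kPa.
P_a = ½ × 6.913 × (H − z_c) = 0.5×6.913×1.248 = 4.315 kN/m.

4.31 kN/m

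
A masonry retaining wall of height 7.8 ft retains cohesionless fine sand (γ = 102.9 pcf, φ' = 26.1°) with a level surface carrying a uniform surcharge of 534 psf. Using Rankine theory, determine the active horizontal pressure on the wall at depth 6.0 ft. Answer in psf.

448 psf

K_a = (1 − sin φ)/(1 + sin φ) = 0.3889.
σ_v = γz + q = 102.9 × 6.0 + 534 = 1151 psf.
σ_h = K_a σ_v = 0.3889 × 1151 = 447.8 psf.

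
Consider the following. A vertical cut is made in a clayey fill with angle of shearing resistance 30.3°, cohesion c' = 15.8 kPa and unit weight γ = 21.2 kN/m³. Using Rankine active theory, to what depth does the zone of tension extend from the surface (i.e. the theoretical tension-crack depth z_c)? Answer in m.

K_a = tan²(45° − 30.3°/2) = 0.3293; √K_a = 0.5739.
The active pressure is zero where K_a γ z = 2c√K_a, so z_c = 2c/(γ√K_a) = 2×15.8/(21.2×0.5739) = 2.597 m.

2.60 m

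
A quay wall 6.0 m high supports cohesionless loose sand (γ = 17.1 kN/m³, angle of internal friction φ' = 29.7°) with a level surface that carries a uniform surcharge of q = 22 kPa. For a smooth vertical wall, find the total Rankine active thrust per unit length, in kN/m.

K_a = tan²(45° − φ/2) = 0.3374.
Soil triangle: ½ K_a γ H² = 0.5×0.3374×17.1×6.0² = 103.8 kN/m.
Surcharge rectangle: K_a q H = 0.3374×22×6.0 = 44.53 kN/m.
Total = 103.8 + 44.53 = 148.4 kN/m.

148 kN/m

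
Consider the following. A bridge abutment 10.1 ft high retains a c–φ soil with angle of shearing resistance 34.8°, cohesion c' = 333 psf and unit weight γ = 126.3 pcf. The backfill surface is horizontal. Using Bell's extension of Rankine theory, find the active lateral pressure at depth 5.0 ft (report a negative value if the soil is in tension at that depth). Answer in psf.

K_a = (1 − sin φ)/(1 + sin φ) = 0.2733.
σ_a = K_a γ z − 2c√K_a = 0.2733×126.3×5.0 − 2×333×0.5228 = -175.6 psf.

-176 psf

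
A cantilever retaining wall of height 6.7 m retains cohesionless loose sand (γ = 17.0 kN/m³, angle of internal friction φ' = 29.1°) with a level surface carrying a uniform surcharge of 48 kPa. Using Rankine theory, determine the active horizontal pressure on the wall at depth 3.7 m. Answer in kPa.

38.3 kPa

K_a = (1 − sin φ)/(1 + sin φ) = 0.3456.
σ_v = γz + q = 17.0 × 3.7 + 48 = 110.9 kPa.
σ_h = K_a σ_v = 0.3456 × 110.9 = 38.33 kPa.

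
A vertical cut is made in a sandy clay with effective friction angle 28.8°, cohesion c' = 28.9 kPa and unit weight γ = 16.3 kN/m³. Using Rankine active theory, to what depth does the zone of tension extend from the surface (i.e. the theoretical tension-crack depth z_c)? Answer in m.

6.00 m

K_a = tan²(45° − 28.8°/2) = 0.3498; √K_a = 0.5914.
The active pressure is zero where K_a γ z = 2c√K_a, so z_c = 2c/(γ√K_a) = 2×28.9/(16.3×0.5914) = 5.996 m.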